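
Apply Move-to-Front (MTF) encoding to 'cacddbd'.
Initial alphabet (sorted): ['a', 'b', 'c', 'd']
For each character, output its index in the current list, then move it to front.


MTF encoding:
'c': index 2 in ['a', 'b', 'c', 'd'] -> ['c', 'a', 'b', 'd']
'a': index 1 in ['c', 'a', 'b', 'd'] -> ['a', 'c', 'b', 'd']
'c': index 1 in ['a', 'c', 'b', 'd'] -> ['c', 'a', 'b', 'd']
'd': index 3 in ['c', 'a', 'b', 'd'] -> ['d', 'c', 'a', 'b']
'd': index 0 in ['d', 'c', 'a', 'b'] -> ['d', 'c', 'a', 'b']
'b': index 3 in ['d', 'c', 'a', 'b'] -> ['b', 'd', 'c', 'a']
'd': index 1 in ['b', 'd', 'c', 'a'] -> ['d', 'b', 'c', 'a']


Output: [2, 1, 1, 3, 0, 3, 1]


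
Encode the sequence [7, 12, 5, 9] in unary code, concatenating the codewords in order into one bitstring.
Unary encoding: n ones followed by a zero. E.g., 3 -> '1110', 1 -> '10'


Encode each number as n ones followed by a terminating 0:
  7 -> 11111110 (8 bits)
  12 -> 1111111111110 (13 bits)
  5 -> 111110 (6 bits)
  9 -> 1111111110 (10 bits)
Total length = 8 + 13 + 6 + 10 = 37 bits.

Unary([7, 12, 5, 9]) = 1111111011111111111101111101111111110 (37 bits)


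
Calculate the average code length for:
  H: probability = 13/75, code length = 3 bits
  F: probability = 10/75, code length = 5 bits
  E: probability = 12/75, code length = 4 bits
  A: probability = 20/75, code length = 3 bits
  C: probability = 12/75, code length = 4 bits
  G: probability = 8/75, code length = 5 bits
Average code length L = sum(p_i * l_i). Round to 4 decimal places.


Weighted contributions p_i * l_i:
  H: (13/75) * 3 = 39/75
  F: (10/75) * 5 = 50/75
  E: (12/75) * 4 = 48/75
  A: (20/75) * 3 = 60/75
  C: (12/75) * 4 = 48/75
  G: (8/75) * 5 = 40/75
Sum = (39 + 50 + 48 + 60 + 48 + 40)/75 = 285/75

L = 285/75 = 3.8000 bits/symbol


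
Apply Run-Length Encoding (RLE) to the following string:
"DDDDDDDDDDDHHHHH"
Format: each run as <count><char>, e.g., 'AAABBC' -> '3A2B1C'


Scanning runs left to right:
  i=0: run of 'D' x 11 -> '11D'
  i=11: run of 'H' x 5 -> '5H'

RLE = 11D5H


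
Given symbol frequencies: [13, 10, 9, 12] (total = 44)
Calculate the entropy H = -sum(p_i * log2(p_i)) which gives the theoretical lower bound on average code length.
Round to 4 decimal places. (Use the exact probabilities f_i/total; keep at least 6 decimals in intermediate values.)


Per-symbol terms -p_i * log2(p_i) with p_i = f_i/44:
  p = 13/44 = 0.295455: log2(p) = -1.758992, -p*log2(p) = 0.519702
  p = 10/44 = 0.227273: log2(p) = -2.137504, -p*log2(p) = 0.485796
  p = 9/44 = 0.204545: log2(p) = -2.289507, -p*log2(p) = 0.468308
  p = 12/44 = 0.272727: log2(p) = -1.874469, -p*log2(p) = 0.511219
H = 0.519702 + 0.485796 + 0.468308 + 0.511219 = 1.985025

H = 1.985 bits/symbol


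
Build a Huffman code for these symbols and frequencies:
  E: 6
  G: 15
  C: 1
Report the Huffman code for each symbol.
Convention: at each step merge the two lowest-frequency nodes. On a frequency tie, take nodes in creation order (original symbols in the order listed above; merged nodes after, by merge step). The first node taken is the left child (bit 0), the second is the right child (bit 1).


Huffman tree construction:
Step 1: Merge C(1) + E(6) = 7
Step 2: Merge (C+E)(7) + G(15) = 22
Read each symbol's code off the tree from the root (left child = 0, right child = 1).

Codes:
  E: 01 (length 2)
  G: 1 (length 1)
  C: 00 (length 2)
Average code length: 29/22 = 1.3182 bits/symbol


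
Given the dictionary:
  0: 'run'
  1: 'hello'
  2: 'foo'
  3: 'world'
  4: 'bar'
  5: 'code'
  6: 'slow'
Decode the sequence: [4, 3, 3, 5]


Look up each index in the dictionary:
  4 -> 'bar'
  3 -> 'world'
  3 -> 'world'
  5 -> 'code'

Decoded: "bar world world code"


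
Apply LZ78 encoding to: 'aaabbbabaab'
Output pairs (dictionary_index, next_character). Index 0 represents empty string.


LZ78 encoding steps:
Dictionary: {0: ''}
Step 1: w='' (idx 0), next='a' -> output (0, 'a'), add 'a' as idx 1
Step 2: w='a' (idx 1), next='a' -> output (1, 'a'), add 'aa' as idx 2
Step 3: w='' (idx 0), next='b' -> output (0, 'b'), add 'b' as idx 3
Step 4: w='b' (idx 3), next='b' -> output (3, 'b'), add 'bb' as idx 4
Step 5: w='a' (idx 1), next='b' -> output (1, 'b'), add 'ab' as idx 5
Step 6: w='aa' (idx 2), next='b' -> output (2, 'b'), add 'aab' as idx 6


Encoded: [(0, 'a'), (1, 'a'), (0, 'b'), (3, 'b'), (1, 'b'), (2, 'b')]


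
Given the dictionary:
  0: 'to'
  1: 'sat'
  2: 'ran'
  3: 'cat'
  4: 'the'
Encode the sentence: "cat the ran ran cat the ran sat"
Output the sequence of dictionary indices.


Look up each word in the dictionary:
  'cat' -> 3
  'the' -> 4
  'ran' -> 2
  'ran' -> 2
  'cat' -> 3
  'the' -> 4
  'ran' -> 2
  'sat' -> 1

Encoded: [3, 4, 2, 2, 3, 4, 2, 1]


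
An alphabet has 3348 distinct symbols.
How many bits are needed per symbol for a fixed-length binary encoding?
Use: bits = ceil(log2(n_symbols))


log2(3348) = 11.7091
Bracket: 2^11 = 2048 < 3348 <= 2^12 = 4096
So ceil(log2(3348)) = 12

bits = ceil(log2(3348)) = ceil(11.7091) = 12 bits


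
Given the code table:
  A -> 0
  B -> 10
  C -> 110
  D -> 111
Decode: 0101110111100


Decoding:
0 -> A
10 -> B
111 -> D
0 -> A
111 -> D
10 -> B
0 -> A


Result: ABDADBA


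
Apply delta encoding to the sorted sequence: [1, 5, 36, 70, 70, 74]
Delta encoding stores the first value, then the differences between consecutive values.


First value: 1
Deltas:
  5 - 1 = 4
  36 - 5 = 31
  70 - 36 = 34
  70 - 70 = 0
  74 - 70 = 4


Delta encoded: [1, 4, 31, 34, 0, 4]


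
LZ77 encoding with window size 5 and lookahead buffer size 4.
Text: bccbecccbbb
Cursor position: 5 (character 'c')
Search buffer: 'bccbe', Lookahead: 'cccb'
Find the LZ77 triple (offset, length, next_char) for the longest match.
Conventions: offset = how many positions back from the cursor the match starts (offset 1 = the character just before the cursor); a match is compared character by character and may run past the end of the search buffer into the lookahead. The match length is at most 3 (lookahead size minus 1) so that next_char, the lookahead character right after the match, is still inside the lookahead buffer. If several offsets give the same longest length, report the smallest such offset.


Try each offset into the search buffer:
  offset=1 (pos 4, char 'e'): match length 0
  offset=2 (pos 3, char 'b'): match length 0
  offset=3 (pos 2, char 'c'): match length 1
  offset=4 (pos 1, char 'c'): match length 2
  offset=5 (pos 0, char 'b'): match length 0
Longest match has length 2 at offset 4.
next_char = character at position 5 + 2 = 7 -> 'c'

Best match: offset=4, length=2 (matching 'cc' starting at position 1)
LZ77 triple: (4, 2, 'c')


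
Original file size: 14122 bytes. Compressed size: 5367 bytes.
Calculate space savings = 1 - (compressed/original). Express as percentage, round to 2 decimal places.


ratio = compressed/original = 5367/14122 = 0.380045
savings = 1 - ratio = 1 - 0.380045 = 0.619955
as a percentage: 0.619955 * 100 = 62.0%

Space savings = 1 - 5367/14122 = 62.0%


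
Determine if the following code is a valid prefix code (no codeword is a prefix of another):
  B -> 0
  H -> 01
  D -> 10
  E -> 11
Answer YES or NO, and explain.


Checking each pair (does one codeword prefix another?):
  B='0' vs H='01': prefix -- VIOLATION

NO -- this is NOT a valid prefix code. B (0) is a prefix of H (01).


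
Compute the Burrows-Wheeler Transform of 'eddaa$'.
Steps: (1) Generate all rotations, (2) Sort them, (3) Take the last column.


Rotations (sorted):
  0: $eddaa -> last char: a
  1: a$edda -> last char: a
  2: aa$edd -> last char: d
  3: daa$ed -> last char: d
  4: ddaa$e -> last char: e
  5: eddaa$ -> last char: $


BWT = aadde$


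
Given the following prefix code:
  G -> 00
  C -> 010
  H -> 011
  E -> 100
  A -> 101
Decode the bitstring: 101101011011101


Decoding step by step:
Bits 101 -> A
Bits 101 -> A
Bits 011 -> H
Bits 011 -> H
Bits 101 -> A


Decoded message: AAHHA


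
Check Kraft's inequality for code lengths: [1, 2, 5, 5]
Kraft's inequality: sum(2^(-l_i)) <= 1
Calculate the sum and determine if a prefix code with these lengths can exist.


Sum = 2^(-1) + 2^(-2) + 2^(-5) + 2^(-5)
    = 0.5 + 0.25 + 0.03125 + 0.03125
    = 26/32 = 0.8125
Since 0.8125 <= 1, Kraft's inequality IS satisfied.
A prefix code with these lengths CAN exist.

Kraft sum = 0.8125. Satisfied.


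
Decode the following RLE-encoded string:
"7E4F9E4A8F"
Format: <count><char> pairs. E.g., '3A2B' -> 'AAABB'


Expanding each <count><char> pair:
  7E -> 'EEEEEEE'
  4F -> 'FFFF'
  9E -> 'EEEEEEEEE'
  4A -> 'AAAA'
  8F -> 'FFFFFFFF'

Decoded = EEEEEEEFFFFEEEEEEEEEAAAAFFFFFFFF


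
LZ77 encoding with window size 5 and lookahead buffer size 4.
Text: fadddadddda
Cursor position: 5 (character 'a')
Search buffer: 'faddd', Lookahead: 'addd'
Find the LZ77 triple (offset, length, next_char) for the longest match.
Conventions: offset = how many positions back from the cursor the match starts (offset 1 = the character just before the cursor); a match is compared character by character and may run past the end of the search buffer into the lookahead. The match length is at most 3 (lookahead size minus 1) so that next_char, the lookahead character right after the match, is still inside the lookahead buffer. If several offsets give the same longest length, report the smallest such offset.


Try each offset into the search buffer:
  offset=1 (pos 4, char 'd'): match length 0
  offset=2 (pos 3, char 'd'): match length 0
  offset=3 (pos 2, char 'd'): match length 0
  offset=4 (pos 1, char 'a'): match length 3
  offset=5 (pos 0, char 'f'): match length 0
Longest match has length 3 at offset 4.
next_char = character at position 5 + 3 = 8 -> 'd'

Best match: offset=4, length=3 (matching 'add' starting at position 1)
LZ77 triple: (4, 3, 'd')


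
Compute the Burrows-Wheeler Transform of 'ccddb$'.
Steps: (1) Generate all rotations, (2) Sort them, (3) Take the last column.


Rotations (sorted):
  0: $ccddb -> last char: b
  1: b$ccdd -> last char: d
  2: ccddb$ -> last char: $
  3: cddb$c -> last char: c
  4: db$ccd -> last char: d
  5: ddb$cc -> last char: c


BWT = bd$cdc


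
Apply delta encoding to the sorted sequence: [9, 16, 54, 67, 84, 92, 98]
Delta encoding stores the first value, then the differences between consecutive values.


First value: 9
Deltas:
  16 - 9 = 7
  54 - 16 = 38
  67 - 54 = 13
  84 - 67 = 17
  92 - 84 = 8
  98 - 92 = 6


Delta encoded: [9, 7, 38, 13, 17, 8, 6]


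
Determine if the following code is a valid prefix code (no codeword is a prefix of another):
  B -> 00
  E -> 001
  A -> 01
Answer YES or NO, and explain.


Checking each pair (does one codeword prefix another?):
  B='00' vs E='001': prefix -- VIOLATION

NO -- this is NOT a valid prefix code. B (00) is a prefix of E (001).


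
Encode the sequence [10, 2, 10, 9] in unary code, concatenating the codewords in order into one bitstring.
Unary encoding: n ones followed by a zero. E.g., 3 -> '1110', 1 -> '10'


Encode each number as n ones followed by a terminating 0:
  10 -> 11111111110 (11 bits)
  2 -> 110 (3 bits)
  10 -> 11111111110 (11 bits)
  9 -> 1111111110 (10 bits)
Total length = 11 + 3 + 11 + 10 = 35 bits.

Unary([10, 2, 10, 9]) = 11111111110110111111111101111111110 (35 bits)


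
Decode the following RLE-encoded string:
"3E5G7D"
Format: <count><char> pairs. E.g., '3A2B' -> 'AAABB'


Expanding each <count><char> pair:
  3E -> 'EEE'
  5G -> 'GGGGG'
  7D -> 'DDDDDDD'

Decoded = EEEGGGGGDDDDDDD


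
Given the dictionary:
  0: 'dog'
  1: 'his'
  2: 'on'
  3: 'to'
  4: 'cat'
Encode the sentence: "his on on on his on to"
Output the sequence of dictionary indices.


Look up each word in the dictionary:
  'his' -> 1
  'on' -> 2
  'on' -> 2
  'on' -> 2
  'his' -> 1
  'on' -> 2
  'to' -> 3

Encoded: [1, 2, 2, 2, 1, 2, 3]


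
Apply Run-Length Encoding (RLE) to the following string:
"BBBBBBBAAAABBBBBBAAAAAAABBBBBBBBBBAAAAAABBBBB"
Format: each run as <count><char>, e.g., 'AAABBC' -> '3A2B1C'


Scanning runs left to right:
  i=0: run of 'B' x 7 -> '7B'
  i=7: run of 'A' x 4 -> '4A'
  i=11: run of 'B' x 6 -> '6B'
  i=17: run of 'A' x 7 -> '7A'
  i=24: run of 'B' x 10 -> '10B'
  i=34: run of 'A' x 6 -> '6A'
  i=40: run of 'B' x 5 -> '5B'

RLE = 7B4A6B7A10B6A5B


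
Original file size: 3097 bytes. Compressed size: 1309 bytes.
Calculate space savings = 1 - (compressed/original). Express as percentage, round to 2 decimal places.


ratio = compressed/original = 1309/3097 = 0.422667
savings = 1 - ratio = 1 - 0.422667 = 0.577333
as a percentage: 0.577333 * 100 = 57.73%

Space savings = 1 - 1309/3097 = 57.73%


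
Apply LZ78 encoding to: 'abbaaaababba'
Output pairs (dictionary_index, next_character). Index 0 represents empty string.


LZ78 encoding steps:
Dictionary: {0: ''}
Step 1: w='' (idx 0), next='a' -> output (0, 'a'), add 'a' as idx 1
Step 2: w='' (idx 0), next='b' -> output (0, 'b'), add 'b' as idx 2
Step 3: w='b' (idx 2), next='a' -> output (2, 'a'), add 'ba' as idx 3
Step 4: w='a' (idx 1), next='a' -> output (1, 'a'), add 'aa' as idx 4
Step 5: w='a' (idx 1), next='b' -> output (1, 'b'), add 'ab' as idx 5
Step 6: w='ab' (idx 5), next='b' -> output (5, 'b'), add 'abb' as idx 6
Step 7: w='a' (idx 1), end of input -> output (1, '')


Encoded: [(0, 'a'), (0, 'b'), (2, 'a'), (1, 'a'), (1, 'b'), (5, 'b'), (1, '')]


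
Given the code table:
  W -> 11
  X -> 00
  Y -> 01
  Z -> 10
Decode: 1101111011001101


Decoding:
11 -> W
01 -> Y
11 -> W
10 -> Z
11 -> W
00 -> X
11 -> W
01 -> Y


Result: WYWZWXWY


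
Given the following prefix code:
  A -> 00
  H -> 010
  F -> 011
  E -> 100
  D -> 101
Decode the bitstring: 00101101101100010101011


Decoding step by step:
Bits 00 -> A
Bits 101 -> D
Bits 101 -> D
Bits 101 -> D
Bits 100 -> E
Bits 010 -> H
Bits 101 -> D
Bits 011 -> F


Decoded message: ADDDEHDF


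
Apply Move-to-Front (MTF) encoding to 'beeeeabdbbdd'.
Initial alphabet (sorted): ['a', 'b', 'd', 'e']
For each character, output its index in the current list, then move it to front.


MTF encoding:
'b': index 1 in ['a', 'b', 'd', 'e'] -> ['b', 'a', 'd', 'e']
'e': index 3 in ['b', 'a', 'd', 'e'] -> ['e', 'b', 'a', 'd']
'e': index 0 in ['e', 'b', 'a', 'd'] -> ['e', 'b', 'a', 'd']
'e': index 0 in ['e', 'b', 'a', 'd'] -> ['e', 'b', 'a', 'd']
'e': index 0 in ['e', 'b', 'a', 'd'] -> ['e', 'b', 'a', 'd']
'a': index 2 in ['e', 'b', 'a', 'd'] -> ['a', 'e', 'b', 'd']
'b': index 2 in ['a', 'e', 'b', 'd'] -> ['b', 'a', 'e', 'd']
'd': index 3 in ['b', 'a', 'e', 'd'] -> ['d', 'b', 'a', 'e']
'b': index 1 in ['d', 'b', 'a', 'e'] -> ['b', 'd', 'a', 'e']
'b': index 0 in ['b', 'd', 'a', 'e'] -> ['b', 'd', 'a', 'e']
'd': index 1 in ['b', 'd', 'a', 'e'] -> ['d', 'b', 'a', 'e']
'd': index 0 in ['d', 'b', 'a', 'e'] -> ['d', 'b', 'a', 'e']


Output: [1, 3, 0, 0, 0, 2, 2, 3, 1, 0, 1, 0]


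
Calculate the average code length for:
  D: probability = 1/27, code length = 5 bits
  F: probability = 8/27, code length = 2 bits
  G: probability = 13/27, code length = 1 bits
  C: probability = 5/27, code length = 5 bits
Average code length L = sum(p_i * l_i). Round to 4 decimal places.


Weighted contributions p_i * l_i:
  D: (1/27) * 5 = 5/27
  F: (8/27) * 2 = 16/27
  G: (13/27) * 1 = 13/27
  C: (5/27) * 5 = 25/27
Sum = (5 + 16 + 13 + 25)/27 = 59/27

L = 59/27 = 2.1852 bits/symbol


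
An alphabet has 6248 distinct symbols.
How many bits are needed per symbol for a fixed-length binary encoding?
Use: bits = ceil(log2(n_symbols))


log2(6248) = 12.6092
Bracket: 2^12 = 4096 < 6248 <= 2^13 = 8192
So ceil(log2(6248)) = 13

bits = ceil(log2(6248)) = ceil(12.6092) = 13 bits


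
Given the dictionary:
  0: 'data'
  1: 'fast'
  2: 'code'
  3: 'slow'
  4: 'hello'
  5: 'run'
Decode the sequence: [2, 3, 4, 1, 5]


Look up each index in the dictionary:
  2 -> 'code'
  3 -> 'slow'
  4 -> 'hello'
  1 -> 'fast'
  5 -> 'run'

Decoded: "code slow hello fast run"


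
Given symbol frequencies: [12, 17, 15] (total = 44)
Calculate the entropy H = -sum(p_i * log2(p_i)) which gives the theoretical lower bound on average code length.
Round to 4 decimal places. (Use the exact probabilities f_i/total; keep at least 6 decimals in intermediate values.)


Per-symbol terms -p_i * log2(p_i) with p_i = f_i/44:
  p = 12/44 = 0.272727: log2(p) = -1.874469, -p*log2(p) = 0.511219
  p = 17/44 = 0.386364: log2(p) = -1.371969, -p*log2(p) = 0.530079
  p = 15/44 = 0.340909: log2(p) = -1.552541, -p*log2(p) = 0.529275
H = 0.511219 + 0.530079 + 0.529275 = 1.570573

H = 1.5706 bits/symbol


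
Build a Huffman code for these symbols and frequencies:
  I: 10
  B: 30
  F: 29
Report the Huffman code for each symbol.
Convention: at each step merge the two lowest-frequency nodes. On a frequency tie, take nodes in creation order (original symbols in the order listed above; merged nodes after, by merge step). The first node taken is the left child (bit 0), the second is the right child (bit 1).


Huffman tree construction:
Step 1: Merge I(10) + F(29) = 39
Step 2: Merge B(30) + (I+F)(39) = 69
Read each symbol's code off the tree from the root (left child = 0, right child = 1).

Codes:
  I: 10 (length 2)
  B: 0 (length 1)
  F: 11 (length 2)
Average code length: 108/69 = 1.5652 bits/symbol


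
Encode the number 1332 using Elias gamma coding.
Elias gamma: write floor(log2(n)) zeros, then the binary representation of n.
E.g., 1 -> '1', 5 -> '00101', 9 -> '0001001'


num_bits = floor(log2(1332)) + 1 = 11
leading_zeros = num_bits - 1 = 10
binary(1332) = 10100110100

Elias gamma(1332) = '0000000000' + '10100110100' = 000000000010100110100 (21 bits)


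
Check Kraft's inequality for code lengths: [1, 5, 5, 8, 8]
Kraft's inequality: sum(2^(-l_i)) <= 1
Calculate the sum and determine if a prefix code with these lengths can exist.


Sum = 2^(-1) + 2^(-5) + 2^(-5) + 2^(-8) + 2^(-8)
    = 0.5 + 0.03125 + 0.03125 + 0.00390625 + 0.00390625
    = 146/256 = 0.5703125
Since 0.5703125 <= 1, Kraft's inequality IS satisfied.
A prefix code with these lengths CAN exist.

Kraft sum = 0.5703125. Satisfied.


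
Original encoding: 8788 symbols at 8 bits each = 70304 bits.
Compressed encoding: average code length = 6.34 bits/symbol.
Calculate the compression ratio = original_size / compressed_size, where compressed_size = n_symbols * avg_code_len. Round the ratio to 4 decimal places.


original_size = n_symbols * orig_bits = 8788 * 8 = 70304 bits
compressed_size = n_symbols * avg_code_len = 8788 * 6.34 = 55715.92 bits
ratio = original_size / compressed_size = 70304 / 55715.92 = 1.2618

Compression ratio = 1.2618


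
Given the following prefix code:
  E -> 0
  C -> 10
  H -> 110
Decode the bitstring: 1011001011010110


Decoding step by step:
Bits 10 -> C
Bits 110 -> H
Bits 0 -> E
Bits 10 -> C
Bits 110 -> H
Bits 10 -> C
Bits 110 -> H


Decoded message: CHECHCH


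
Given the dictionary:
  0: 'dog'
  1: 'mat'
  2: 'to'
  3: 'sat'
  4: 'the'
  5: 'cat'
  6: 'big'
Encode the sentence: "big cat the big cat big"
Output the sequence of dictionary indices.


Look up each word in the dictionary:
  'big' -> 6
  'cat' -> 5
  'the' -> 4
  'big' -> 6
  'cat' -> 5
  'big' -> 6

Encoded: [6, 5, 4, 6, 5, 6]


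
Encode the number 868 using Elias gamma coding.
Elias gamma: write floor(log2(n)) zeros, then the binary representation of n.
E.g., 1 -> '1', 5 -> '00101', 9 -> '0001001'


num_bits = floor(log2(868)) + 1 = 10
leading_zeros = num_bits - 1 = 9
binary(868) = 1101100100

Elias gamma(868) = '000000000' + '1101100100' = 0000000001101100100 (19 bits)


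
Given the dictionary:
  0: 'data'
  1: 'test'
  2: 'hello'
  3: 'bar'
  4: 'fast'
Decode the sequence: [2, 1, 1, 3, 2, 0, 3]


Look up each index in the dictionary:
  2 -> 'hello'
  1 -> 'test'
  1 -> 'test'
  3 -> 'bar'
  2 -> 'hello'
  0 -> 'data'
  3 -> 'bar'

Decoded: "hello test test bar hello data bar"


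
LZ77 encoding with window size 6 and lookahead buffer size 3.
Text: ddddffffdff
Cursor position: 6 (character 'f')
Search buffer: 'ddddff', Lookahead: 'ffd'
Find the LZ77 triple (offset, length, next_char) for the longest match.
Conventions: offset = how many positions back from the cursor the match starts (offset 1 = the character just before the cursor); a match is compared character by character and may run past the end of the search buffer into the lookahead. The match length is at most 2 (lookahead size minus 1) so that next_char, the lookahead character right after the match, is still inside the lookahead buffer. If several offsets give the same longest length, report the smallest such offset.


Try each offset into the search buffer:
  offset=1 (pos 5, char 'f'): match length 2
  offset=2 (pos 4, char 'f'): match length 2
  offset=3 (pos 3, char 'd'): match length 0
  offset=4 (pos 2, char 'd'): match length 0
  offset=5 (pos 1, char 'd'): match length 0
  offset=6 (pos 0, char 'd'): match length 0
Longest match has length 2, found at offsets 1, 2; take the smallest, offset 1.
next_char = character at position 6 + 2 = 8 -> 'd'

Best match: offset=1, length=2 (matching 'ff' starting at position 5)
LZ77 triple: (1, 2, 'd')


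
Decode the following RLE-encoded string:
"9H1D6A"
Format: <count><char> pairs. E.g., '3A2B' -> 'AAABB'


Expanding each <count><char> pair:
  9H -> 'HHHHHHHHH'
  1D -> 'D'
  6A -> 'AAAAAA'

Decoded = HHHHHHHHHDAAAAAA


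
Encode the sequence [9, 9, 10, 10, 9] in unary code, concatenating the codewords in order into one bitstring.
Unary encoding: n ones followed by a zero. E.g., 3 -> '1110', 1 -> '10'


Encode each number as n ones followed by a terminating 0:
  9 -> 1111111110 (10 bits)
  9 -> 1111111110 (10 bits)
  10 -> 11111111110 (11 bits)
  10 -> 11111111110 (11 bits)
  9 -> 1111111110 (10 bits)
Total length = 10 + 10 + 11 + 11 + 10 = 52 bits.

Unary([9, 9, 10, 10, 9]) = 1111111110111111111011111111110111111111101111111110 (52 bits)


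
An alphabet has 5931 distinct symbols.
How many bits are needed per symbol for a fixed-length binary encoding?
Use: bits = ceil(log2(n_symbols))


log2(5931) = 12.5341
Bracket: 2^12 = 4096 < 5931 <= 2^13 = 8192
So ceil(log2(5931)) = 13

bits = ceil(log2(5931)) = ceil(12.5341) = 13 bits


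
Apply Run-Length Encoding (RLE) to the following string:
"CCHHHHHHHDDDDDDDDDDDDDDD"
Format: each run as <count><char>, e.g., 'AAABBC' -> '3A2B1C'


Scanning runs left to right:
  i=0: run of 'C' x 2 -> '2C'
  i=2: run of 'H' x 7 -> '7H'
  i=9: run of 'D' x 15 -> '15D'

RLE = 2C7H15D


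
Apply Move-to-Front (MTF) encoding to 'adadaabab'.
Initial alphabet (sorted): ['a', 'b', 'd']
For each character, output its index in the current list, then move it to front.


MTF encoding:
'a': index 0 in ['a', 'b', 'd'] -> ['a', 'b', 'd']
'd': index 2 in ['a', 'b', 'd'] -> ['d', 'a', 'b']
'a': index 1 in ['d', 'a', 'b'] -> ['a', 'd', 'b']
'd': index 1 in ['a', 'd', 'b'] -> ['d', 'a', 'b']
'a': index 1 in ['d', 'a', 'b'] -> ['a', 'd', 'b']
'a': index 0 in ['a', 'd', 'b'] -> ['a', 'd', 'b']
'b': index 2 in ['a', 'd', 'b'] -> ['b', 'a', 'd']
'a': index 1 in ['b', 'a', 'd'] -> ['a', 'b', 'd']
'b': index 1 in ['a', 'b', 'd'] -> ['b', 'a', 'd']


Output: [0, 2, 1, 1, 1, 0, 2, 1, 1]


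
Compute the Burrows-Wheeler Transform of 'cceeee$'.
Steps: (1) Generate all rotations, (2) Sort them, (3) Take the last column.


Rotations (sorted):
  0: $cceeee -> last char: e
  1: cceeee$ -> last char: $
  2: ceeee$c -> last char: c
  3: e$cceee -> last char: e
  4: ee$ccee -> last char: e
  5: eee$cce -> last char: e
  6: eeee$cc -> last char: c


BWT = e$ceeec


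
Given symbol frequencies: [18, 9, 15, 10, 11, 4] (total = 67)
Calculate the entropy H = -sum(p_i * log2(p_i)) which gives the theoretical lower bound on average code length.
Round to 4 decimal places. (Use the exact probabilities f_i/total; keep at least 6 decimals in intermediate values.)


Per-symbol terms -p_i * log2(p_i) with p_i = f_i/67:
  p = 18/67 = 0.268657: log2(p) = -1.896164, -p*log2(p) = 0.509417
  p = 9/67 = 0.134328: log2(p) = -2.896164, -p*log2(p) = 0.389037
  p = 15/67 = 0.223881: log2(p) = -2.159199, -p*log2(p) = 0.483403
  p = 10/67 = 0.149254: log2(p) = -2.744161, -p*log2(p) = 0.409576
  p = 11/67 = 0.164179: log2(p) = -2.606658, -p*log2(p) = 0.427959
  p = 4/67 = 0.059701: log2(p) = -4.066089, -p*log2(p) = 0.242752
H = 0.509417 + 0.389037 + 0.483403 + 0.409576 + 0.427959 + 0.242752 = 2.462144

H = 2.4621 bits/symbol


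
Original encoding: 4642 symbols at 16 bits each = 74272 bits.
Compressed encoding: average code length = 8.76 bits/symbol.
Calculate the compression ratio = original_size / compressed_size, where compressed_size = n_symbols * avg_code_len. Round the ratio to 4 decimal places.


original_size = n_symbols * orig_bits = 4642 * 16 = 74272 bits
compressed_size = n_symbols * avg_code_len = 4642 * 8.76 = 40663.92 bits
ratio = original_size / compressed_size = 74272 / 40663.92 = 1.8265

Compression ratio = 1.8265


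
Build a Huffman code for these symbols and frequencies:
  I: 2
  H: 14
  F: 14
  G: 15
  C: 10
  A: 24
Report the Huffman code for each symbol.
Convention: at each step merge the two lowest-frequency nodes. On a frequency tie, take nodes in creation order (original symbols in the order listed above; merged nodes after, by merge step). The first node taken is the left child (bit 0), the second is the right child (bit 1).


Huffman tree construction:
Step 1: Merge I(2) + C(10) = 12
Step 2: Merge (I+C)(12) + H(14) = 26
Step 3: Merge F(14) + G(15) = 29
Step 4: Merge A(24) + ((I+C)+H)(26) = 50
Step 5: Merge (F+G)(29) + (A+((I+C)+H))(50) = 79
Read each symbol's code off the tree from the root (left child = 0, right child = 1).

Codes:
  I: 1100 (length 4)
  H: 111 (length 3)
  F: 00 (length 2)
  G: 01 (length 2)
  C: 1101 (length 4)
  A: 10 (length 2)
Average code length: 196/79 = 2.4810 bits/symbol


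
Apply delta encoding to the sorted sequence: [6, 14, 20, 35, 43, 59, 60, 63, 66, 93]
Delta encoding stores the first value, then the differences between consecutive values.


First value: 6
Deltas:
  14 - 6 = 8
  20 - 14 = 6
  35 - 20 = 15
  43 - 35 = 8
  59 - 43 = 16
  60 - 59 = 1
  63 - 60 = 3
  66 - 63 = 3
  93 - 66 = 27


Delta encoded: [6, 8, 6, 15, 8, 16, 1, 3, 3, 27]


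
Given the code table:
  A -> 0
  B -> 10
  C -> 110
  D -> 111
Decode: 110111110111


Decoding:
110 -> C
111 -> D
110 -> C
111 -> D


Result: CDCD


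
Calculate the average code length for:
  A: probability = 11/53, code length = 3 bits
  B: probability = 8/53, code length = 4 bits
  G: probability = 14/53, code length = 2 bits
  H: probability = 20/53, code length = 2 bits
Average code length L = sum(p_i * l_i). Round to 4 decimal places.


Weighted contributions p_i * l_i:
  A: (11/53) * 3 = 33/53
  B: (8/53) * 4 = 32/53
  G: (14/53) * 2 = 28/53
  H: (20/53) * 2 = 40/53
Sum = (33 + 32 + 28 + 40)/53 = 133/53

L = 133/53 = 2.5094 bits/symbol


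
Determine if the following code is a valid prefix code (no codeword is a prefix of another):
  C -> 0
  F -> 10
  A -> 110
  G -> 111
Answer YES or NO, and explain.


Checking each pair (does one codeword prefix another?):
  C='0' vs F='10': no prefix
  C='0' vs A='110': no prefix
  C='0' vs G='111': no prefix
  F='10' vs C='0': no prefix
  F='10' vs A='110': no prefix
  F='10' vs G='111': no prefix
  A='110' vs C='0': no prefix
  A='110' vs F='10': no prefix
  A='110' vs G='111': no prefix
  G='111' vs C='0': no prefix
  G='111' vs F='10': no prefix
  G='111' vs A='110': no prefix
No violation found over all pairs.

YES -- this is a valid prefix code. No codeword is a prefix of any other codeword.


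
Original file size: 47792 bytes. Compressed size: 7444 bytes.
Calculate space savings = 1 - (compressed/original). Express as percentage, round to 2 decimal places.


ratio = compressed/original = 7444/47792 = 0.155758
savings = 1 - ratio = 1 - 0.155758 = 0.844242
as a percentage: 0.844242 * 100 = 84.42%

Space savings = 1 - 7444/47792 = 84.42%


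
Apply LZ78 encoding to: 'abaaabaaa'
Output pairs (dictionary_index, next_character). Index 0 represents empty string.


LZ78 encoding steps:
Dictionary: {0: ''}
Step 1: w='' (idx 0), next='a' -> output (0, 'a'), add 'a' as idx 1
Step 2: w='' (idx 0), next='b' -> output (0, 'b'), add 'b' as idx 2
Step 3: w='a' (idx 1), next='a' -> output (1, 'a'), add 'aa' as idx 3
Step 4: w='a' (idx 1), next='b' -> output (1, 'b'), add 'ab' as idx 4
Step 5: w='aa' (idx 3), next='a' -> output (3, 'a'), add 'aaa' as idx 5


Encoded: [(0, 'a'), (0, 'b'), (1, 'a'), (1, 'b'), (3, 'a')]


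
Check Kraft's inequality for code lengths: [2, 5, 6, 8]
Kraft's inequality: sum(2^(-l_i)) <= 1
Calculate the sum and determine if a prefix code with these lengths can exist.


Sum = 2^(-2) + 2^(-5) + 2^(-6) + 2^(-8)
    = 0.25 + 0.03125 + 0.015625 + 0.00390625
    = 77/256 = 0.30078125
Since 0.30078125 <= 1, Kraft's inequality IS satisfied.
A prefix code with these lengths CAN exist.

Kraft sum = 0.30078125. Satisfied.


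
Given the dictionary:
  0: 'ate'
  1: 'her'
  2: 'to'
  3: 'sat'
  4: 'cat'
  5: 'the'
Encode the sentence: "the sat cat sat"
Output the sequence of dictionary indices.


Look up each word in the dictionary:
  'the' -> 5
  'sat' -> 3
  'cat' -> 4
  'sat' -> 3

Encoded: [5, 3, 4, 3]


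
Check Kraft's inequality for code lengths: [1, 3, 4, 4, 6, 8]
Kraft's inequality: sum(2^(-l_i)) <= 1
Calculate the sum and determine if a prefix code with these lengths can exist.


Sum = 2^(-1) + 2^(-3) + 2^(-4) + 2^(-4) + 2^(-6) + 2^(-8)
    = 0.5 + 0.125 + 0.0625 + 0.0625 + 0.015625 + 0.00390625
    = 197/256 = 0.76953125
Since 0.76953125 <= 1, Kraft's inequality IS satisfied.
A prefix code with these lengths CAN exist.

Kraft sum = 0.76953125. Satisfied.


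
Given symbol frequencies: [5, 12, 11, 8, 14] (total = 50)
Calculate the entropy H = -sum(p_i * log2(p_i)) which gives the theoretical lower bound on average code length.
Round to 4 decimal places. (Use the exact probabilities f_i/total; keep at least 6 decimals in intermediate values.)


Per-symbol terms -p_i * log2(p_i) with p_i = f_i/50:
  p = 5/50 = 0.100000: log2(p) = -3.321928, -p*log2(p) = 0.332193
  p = 12/50 = 0.240000: log2(p) = -2.058894, -p*log2(p) = 0.494134
  p = 11/50 = 0.220000: log2(p) = -2.184425, -p*log2(p) = 0.480573
  p = 8/50 = 0.160000: log2(p) = -2.643856, -p*log2(p) = 0.423017
  p = 14/50 = 0.280000: log2(p) = -1.836501, -p*log2(p) = 0.514220
H = 0.332193 + 0.494134 + 0.480573 + 0.423017 + 0.514220 = 2.244137

H = 2.2441 bits/symbol


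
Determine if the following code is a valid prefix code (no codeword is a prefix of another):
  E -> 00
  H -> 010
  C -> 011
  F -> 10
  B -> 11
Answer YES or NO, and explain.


Checking each pair (does one codeword prefix another?):
  E='00' vs H='010': no prefix
  E='00' vs C='011': no prefix
  E='00' vs F='10': no prefix
  E='00' vs B='11': no prefix
  H='010' vs E='00': no prefix
  H='010' vs C='011': no prefix
  H='010' vs F='10': no prefix
  H='010' vs B='11': no prefix
  C='011' vs E='00': no prefix
  C='011' vs H='010': no prefix
  C='011' vs F='10': no prefix
  C='011' vs B='11': no prefix
  F='10' vs E='00': no prefix
  F='10' vs H='010': no prefix
  F='10' vs C='011': no prefix
  F='10' vs B='11': no prefix
  B='11' vs E='00': no prefix
  B='11' vs H='010': no prefix
  B='11' vs C='011': no prefix
  B='11' vs F='10': no prefix
No violation found over all pairs.

YES -- this is a valid prefix code. No codeword is a prefix of any other codeword.


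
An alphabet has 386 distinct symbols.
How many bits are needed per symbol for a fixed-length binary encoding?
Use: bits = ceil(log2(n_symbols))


log2(386) = 8.5925
Bracket: 2^8 = 256 < 386 <= 2^9 = 512
So ceil(log2(386)) = 9

bits = ceil(log2(386)) = ceil(8.5925) = 9 bits


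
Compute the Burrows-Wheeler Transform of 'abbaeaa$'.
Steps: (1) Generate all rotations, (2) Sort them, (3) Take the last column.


Rotations (sorted):
  0: $abbaeaa -> last char: a
  1: a$abbaea -> last char: a
  2: aa$abbae -> last char: e
  3: abbaeaa$ -> last char: $
  4: aeaa$abb -> last char: b
  5: baeaa$ab -> last char: b
  6: bbaeaa$a -> last char: a
  7: eaa$abba -> last char: a


BWT = aae$bbaa


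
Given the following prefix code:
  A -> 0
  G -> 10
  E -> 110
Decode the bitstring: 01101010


Decoding step by step:
Bits 0 -> A
Bits 110 -> E
Bits 10 -> G
Bits 10 -> G


Decoded message: AEGG


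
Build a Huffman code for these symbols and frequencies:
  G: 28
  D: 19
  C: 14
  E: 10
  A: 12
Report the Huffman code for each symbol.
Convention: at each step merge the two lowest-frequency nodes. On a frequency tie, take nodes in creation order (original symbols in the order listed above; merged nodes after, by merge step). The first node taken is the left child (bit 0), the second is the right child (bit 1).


Huffman tree construction:
Step 1: Merge E(10) + A(12) = 22
Step 2: Merge C(14) + D(19) = 33
Step 3: Merge (E+A)(22) + G(28) = 50
Step 4: Merge (C+D)(33) + ((E+A)+G)(50) = 83
Read each symbol's code off the tree from the root (left child = 0, right child = 1).

Codes:
  G: 11 (length 2)
  D: 01 (length 2)
  C: 00 (length 2)
  E: 100 (length 3)
  A: 101 (length 3)
Average code length: 188/83 = 2.2651 bits/symbol


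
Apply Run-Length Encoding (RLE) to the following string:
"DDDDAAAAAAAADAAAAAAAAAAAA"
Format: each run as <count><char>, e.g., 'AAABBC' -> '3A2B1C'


Scanning runs left to right:
  i=0: run of 'D' x 4 -> '4D'
  i=4: run of 'A' x 8 -> '8A'
  i=12: run of 'D' x 1 -> '1D'
  i=13: run of 'A' x 12 -> '12A'

RLE = 4D8A1D12A


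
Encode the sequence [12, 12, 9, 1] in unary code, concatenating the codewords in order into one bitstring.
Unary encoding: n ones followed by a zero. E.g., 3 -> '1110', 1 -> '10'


Encode each number as n ones followed by a terminating 0:
  12 -> 1111111111110 (13 bits)
  12 -> 1111111111110 (13 bits)
  9 -> 1111111110 (10 bits)
  1 -> 10 (2 bits)
Total length = 13 + 13 + 10 + 2 = 38 bits.

Unary([12, 12, 9, 1]) = 11111111111101111111111110111111111010 (38 bits)


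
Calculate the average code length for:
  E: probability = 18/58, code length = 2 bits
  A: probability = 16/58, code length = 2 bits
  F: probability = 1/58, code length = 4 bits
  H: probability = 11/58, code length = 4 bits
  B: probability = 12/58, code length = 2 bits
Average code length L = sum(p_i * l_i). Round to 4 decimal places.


Weighted contributions p_i * l_i:
  E: (18/58) * 2 = 36/58
  A: (16/58) * 2 = 32/58
  F: (1/58) * 4 = 4/58
  H: (11/58) * 4 = 44/58
  B: (12/58) * 2 = 24/58
Sum = (36 + 32 + 4 + 44 + 24)/58 = 140/58

L = 140/58 = 2.4138 bits/symbol


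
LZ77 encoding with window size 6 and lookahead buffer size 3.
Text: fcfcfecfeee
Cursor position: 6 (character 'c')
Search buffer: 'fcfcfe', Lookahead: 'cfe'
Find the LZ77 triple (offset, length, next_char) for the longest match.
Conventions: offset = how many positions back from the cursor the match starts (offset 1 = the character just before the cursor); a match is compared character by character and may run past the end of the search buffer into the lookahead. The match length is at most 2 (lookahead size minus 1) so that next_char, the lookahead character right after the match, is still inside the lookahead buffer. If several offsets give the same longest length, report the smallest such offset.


Try each offset into the search buffer:
  offset=1 (pos 5, char 'e'): match length 0
  offset=2 (pos 4, char 'f'): match length 0
  offset=3 (pos 3, char 'c'): match length 2
  offset=4 (pos 2, char 'f'): match length 0
  offset=5 (pos 1, char 'c'): match length 2
  offset=6 (pos 0, char 'f'): match length 0
Longest match has length 2, found at offsets 3, 5; take the smallest, offset 3.
next_char = character at position 6 + 2 = 8 -> 'e'

Best match: offset=3, length=2 (matching 'cf' starting at position 3)
LZ77 triple: (3, 2, 'e')


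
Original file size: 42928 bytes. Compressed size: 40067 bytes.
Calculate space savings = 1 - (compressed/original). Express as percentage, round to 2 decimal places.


ratio = compressed/original = 40067/42928 = 0.933354
savings = 1 - ratio = 1 - 0.933354 = 0.066646
as a percentage: 0.066646 * 100 = 6.66%

Space savings = 1 - 40067/42928 = 6.66%


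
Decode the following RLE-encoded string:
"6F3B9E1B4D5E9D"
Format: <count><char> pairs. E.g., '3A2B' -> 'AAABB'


Expanding each <count><char> pair:
  6F -> 'FFFFFF'
  3B -> 'BBB'
  9E -> 'EEEEEEEEE'
  1B -> 'B'
  4D -> 'DDDD'
  5E -> 'EEEEE'
  9D -> 'DDDDDDDDD'

Decoded = FFFFFFBBBEEEEEEEEEBDDDDEEEEEDDDDDDDDD


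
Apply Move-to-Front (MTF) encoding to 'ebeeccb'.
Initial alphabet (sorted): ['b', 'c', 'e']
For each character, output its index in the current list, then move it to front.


MTF encoding:
'e': index 2 in ['b', 'c', 'e'] -> ['e', 'b', 'c']
'b': index 1 in ['e', 'b', 'c'] -> ['b', 'e', 'c']
'e': index 1 in ['b', 'e', 'c'] -> ['e', 'b', 'c']
'e': index 0 in ['e', 'b', 'c'] -> ['e', 'b', 'c']
'c': index 2 in ['e', 'b', 'c'] -> ['c', 'e', 'b']
'c': index 0 in ['c', 'e', 'b'] -> ['c', 'e', 'b']
'b': index 2 in ['c', 'e', 'b'] -> ['b', 'c', 'e']


Output: [2, 1, 1, 0, 2, 0, 2]


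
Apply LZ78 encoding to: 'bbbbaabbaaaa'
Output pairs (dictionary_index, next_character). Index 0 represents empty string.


LZ78 encoding steps:
Dictionary: {0: ''}
Step 1: w='' (idx 0), next='b' -> output (0, 'b'), add 'b' as idx 1
Step 2: w='b' (idx 1), next='b' -> output (1, 'b'), add 'bb' as idx 2
Step 3: w='b' (idx 1), next='a' -> output (1, 'a'), add 'ba' as idx 3
Step 4: w='' (idx 0), next='a' -> output (0, 'a'), add 'a' as idx 4
Step 5: w='bb' (idx 2), next='a' -> output (2, 'a'), add 'bba' as idx 5
Step 6: w='a' (idx 4), next='a' -> output (4, 'a'), add 'aa' as idx 6
Step 7: w='a' (idx 4), end of input -> output (4, '')


Encoded: [(0, 'b'), (1, 'b'), (1, 'a'), (0, 'a'), (2, 'a'), (4, 'a'), (4, '')]


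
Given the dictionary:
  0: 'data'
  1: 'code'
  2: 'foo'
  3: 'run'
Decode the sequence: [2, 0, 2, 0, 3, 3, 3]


Look up each index in the dictionary:
  2 -> 'foo'
  0 -> 'data'
  2 -> 'foo'
  0 -> 'data'
  3 -> 'run'
  3 -> 'run'
  3 -> 'run'

Decoded: "foo data foo data run run run"


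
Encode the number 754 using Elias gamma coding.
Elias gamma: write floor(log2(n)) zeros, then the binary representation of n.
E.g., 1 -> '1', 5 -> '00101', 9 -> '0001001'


num_bits = floor(log2(754)) + 1 = 10
leading_zeros = num_bits - 1 = 9
binary(754) = 1011110010

Elias gamma(754) = '000000000' + '1011110010' = 0000000001011110010 (19 bits)


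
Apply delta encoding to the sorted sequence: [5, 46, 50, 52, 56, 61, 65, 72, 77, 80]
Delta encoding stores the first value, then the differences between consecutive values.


First value: 5
Deltas:
  46 - 5 = 41
  50 - 46 = 4
  52 - 50 = 2
  56 - 52 = 4
  61 - 56 = 5
  65 - 61 = 4
  72 - 65 = 7
  77 - 72 = 5
  80 - 77 = 3


Delta encoded: [5, 41, 4, 2, 4, 5, 4, 7, 5, 3]


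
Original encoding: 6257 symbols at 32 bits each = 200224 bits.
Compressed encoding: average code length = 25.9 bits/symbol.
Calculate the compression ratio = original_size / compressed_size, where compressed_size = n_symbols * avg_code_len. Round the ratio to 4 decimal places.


original_size = n_symbols * orig_bits = 6257 * 32 = 200224 bits
compressed_size = n_symbols * avg_code_len = 6257 * 25.9 = 162056.3 bits
ratio = original_size / compressed_size = 200224 / 162056.3 = 1.2355

Compression ratio = 1.2355


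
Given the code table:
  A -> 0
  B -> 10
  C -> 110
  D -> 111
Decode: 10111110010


Decoding:
10 -> B
111 -> D
110 -> C
0 -> A
10 -> B


Result: BDCAB


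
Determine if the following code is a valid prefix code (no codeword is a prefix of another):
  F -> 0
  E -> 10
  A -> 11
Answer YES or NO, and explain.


Checking each pair (does one codeword prefix another?):
  F='0' vs E='10': no prefix
  F='0' vs A='11': no prefix
  E='10' vs F='0': no prefix
  E='10' vs A='11': no prefix
  A='11' vs F='0': no prefix
  A='11' vs E='10': no prefix
No violation found over all pairs.

YES -- this is a valid prefix code. No codeword is a prefix of any other codeword.


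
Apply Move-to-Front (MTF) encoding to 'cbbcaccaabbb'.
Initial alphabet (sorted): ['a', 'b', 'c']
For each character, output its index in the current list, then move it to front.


MTF encoding:
'c': index 2 in ['a', 'b', 'c'] -> ['c', 'a', 'b']
'b': index 2 in ['c', 'a', 'b'] -> ['b', 'c', 'a']
'b': index 0 in ['b', 'c', 'a'] -> ['b', 'c', 'a']
'c': index 1 in ['b', 'c', 'a'] -> ['c', 'b', 'a']
'a': index 2 in ['c', 'b', 'a'] -> ['a', 'c', 'b']
'c': index 1 in ['a', 'c', 'b'] -> ['c', 'a', 'b']
'c': index 0 in ['c', 'a', 'b'] -> ['c', 'a', 'b']
'a': index 1 in ['c', 'a', 'b'] -> ['a', 'c', 'b']
'a': index 0 in ['a', 'c', 'b'] -> ['a', 'c', 'b']
'b': index 2 in ['a', 'c', 'b'] -> ['b', 'a', 'c']
'b': index 0 in ['b', 'a', 'c'] -> ['b', 'a', 'c']
'b': index 0 in ['b', 'a', 'c'] -> ['b', 'a', 'c']


Output: [2, 2, 0, 1, 2, 1, 0, 1, 0, 2, 0, 0]
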